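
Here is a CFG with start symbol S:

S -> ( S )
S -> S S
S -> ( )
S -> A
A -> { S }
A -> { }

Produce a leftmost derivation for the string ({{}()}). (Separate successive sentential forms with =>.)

S => (S) => (A) => ({S}) => ({SS}) => ({AS}) => ({{}S}) => ({{}()})

S => (S)   [S -> ( S )]
(S) => (A)   [S -> A]
(A) => ({S})   [A -> { S }]
({S}) => ({SS})   [S -> S S]
({SS}) => ({AS})   [S -> A]
({AS}) => ({{}S})   [A -> { }]
({{}S}) => ({{}()})   [S -> ( )]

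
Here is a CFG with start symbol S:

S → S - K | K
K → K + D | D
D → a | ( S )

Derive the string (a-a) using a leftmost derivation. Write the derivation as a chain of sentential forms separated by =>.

S => K   [S → K]
K => D   [K → D]
D => (S)   [D → ( S )]
(S) => (S-K)   [S → S - K]
(S-K) => (K-K)   [S → K]
(K-K) => (D-K)   [K → D]
(D-K) => (a-K)   [D → a]
(a-K) => (a-D)   [K → D]
(a-D) => (a-a)   [D → a]

S=>K=>D=>(S)=>(S-K)=>(K-K)=>(D-K)=>(a-K)=>(a-D)=>(a-a)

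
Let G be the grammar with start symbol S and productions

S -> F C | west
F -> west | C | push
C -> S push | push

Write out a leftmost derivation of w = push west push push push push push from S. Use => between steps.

S => F C => C C => S push C => F C push C => push C push C => push S push push C => push west push push C => push west push push S push => push west push push F C push => push west push push push C push => push west push push push push push

S => F C   [S -> F C]
F C => C C   [F -> C]
C C => S push C   [C -> S push]
S push C => F C push C   [S -> F C]
F C push C => push C push C   [F -> push]
push C push C => push S push push C   [C -> S push]
push S push push C => push west push push C   [S -> west]
push west push push C => push west push push S push   [C -> S push]
push west push push S push => push west push push F C push   [S -> F C]
push west push push F C push => push west push push push C push   [F -> push]
push west push push push C push => push west push push push push push   [C -> push]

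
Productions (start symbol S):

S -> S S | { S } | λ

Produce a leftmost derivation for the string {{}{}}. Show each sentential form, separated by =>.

S=>{S}=>{SS}=>{SSS}=>{SSSS}=>{{S}SSS}=>{{}SSS}=>{{}SSSS}=>{{}{S}SSS}=>{{}{}SSS}=>{{}{}SS}=>{{}{}S}=>{{}{}}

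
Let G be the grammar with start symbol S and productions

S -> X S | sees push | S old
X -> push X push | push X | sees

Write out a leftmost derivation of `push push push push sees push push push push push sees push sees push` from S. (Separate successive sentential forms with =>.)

S => X S   [S -> X S]
X S => push X push S   [X -> push X push]
push X push S => push push X push push S   [X -> push X push]
push push X push push S => push push push X push push S   [X -> push X]
push push push X push push S => push push push push X push push S   [X -> push X]
push push push push X push push S => push push push push sees push push S   [X -> sees]
push push push push sees push push S => push push push push sees push push X S   [S -> X S]
push push push push sees push push X S => push push push push sees push push push X S   [X -> push X]
push push push push sees push push push X S => push push push push sees push push push push X S   [X -> push X]
push push push push sees push push push push X S => push push push push sees push push push push push X push S   [X -> push X push]
push push push push sees push push push push push X push S => push push push push sees push push push push push sees push S   [X -> sees]
push push push push sees push push push push push sees push S => push push push push sees push push push push push sees push sees push   [S -> sees push]

S => X S => push X push S => push push X push push S => push push push X push push S => push push push push X push push S => push push push push sees push push S => push push push push sees push push X S => push push push push sees push push push X S => push push push push sees push push push push X S => push push push push sees push push push push push X push S => push push push push sees push push push push push sees push S => push push push push sees push push push push push sees push sees push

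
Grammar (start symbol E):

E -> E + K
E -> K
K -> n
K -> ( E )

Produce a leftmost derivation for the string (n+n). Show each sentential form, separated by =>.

E => K => (E) => (E+K) => (K+K) => (n+K) => (n+n)

E => K   [E -> K]
K => (E)   [K -> ( E )]
(E) => (E+K)   [E -> E + K]
(E+K) => (K+K)   [E -> K]
(K+K) => (n+K)   [K -> n]
(n+K) => (n+n)   [K -> n]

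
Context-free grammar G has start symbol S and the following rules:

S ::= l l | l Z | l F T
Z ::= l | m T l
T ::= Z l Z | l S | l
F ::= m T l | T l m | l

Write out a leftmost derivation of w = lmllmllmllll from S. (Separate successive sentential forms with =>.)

S=>lZ=>lmTl=>lmlSl=>lmllZl=>lmllmTll=>lmllmZlZll=>lmllmllZll=>lmllmllmTlll=>lmllmllmllll

S => lZ   [S ::= l Z]
lZ => lmTl   [Z ::= m T l]
lmTl => lmlSl   [T ::= l S]
lmlSl => lmllZl   [S ::= l Z]
lmllZl => lmllmTll   [Z ::= m T l]
lmllmTll => lmllmZlZll   [T ::= Z l Z]
lmllmZlZll => lmllmllZll   [Z ::= l]
lmllmllZll => lmllmllmTlll   [Z ::= m T l]
lmllmllmTlll => lmllmllmllll   [T ::= l]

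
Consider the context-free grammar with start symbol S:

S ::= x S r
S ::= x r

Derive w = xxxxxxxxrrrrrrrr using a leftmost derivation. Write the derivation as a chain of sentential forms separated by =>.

S => xSr   [S ::= x S r]
xSr => xxSrr   [S ::= x S r]
xxSrr => xxxSrrr   [S ::= x S r]
xxxSrrr => xxxxSrrrr   [S ::= x S r]
xxxxSrrrr => xxxxxSrrrrr   [S ::= x S r]
xxxxxSrrrrr => xxxxxxSrrrrrr   [S ::= x S r]
xxxxxxSrrrrrr => xxxxxxxSrrrrrrr   [S ::= x S r]
xxxxxxxSrrrrrrr => xxxxxxxxrrrrrrrr   [S ::= x r]

S => xSr => xxSrr => xxxSrrr => xxxxSrrrr => xxxxxSrrrrr => xxxxxxSrrrrrr => xxxxxxxSrrrrrrr => xxxxxxxxrrrrrrrr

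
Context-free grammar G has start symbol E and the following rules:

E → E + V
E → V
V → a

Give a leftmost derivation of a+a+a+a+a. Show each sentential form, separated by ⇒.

E ⇒ E+V   [E → E + V]
E+V ⇒ E+V+V   [E → E + V]
E+V+V ⇒ E+V+V+V   [E → E + V]
E+V+V+V ⇒ E+V+V+V+V   [E → E + V]
E+V+V+V+V ⇒ V+V+V+V+V   [E → V]
V+V+V+V+V ⇒ a+V+V+V+V   [V → a]
a+V+V+V+V ⇒ a+a+V+V+V   [V → a]
a+a+V+V+V ⇒ a+a+a+V+V   [V → a]
a+a+a+V+V ⇒ a+a+a+a+V   [V → a]
a+a+a+a+V ⇒ a+a+a+a+a   [V → a]

E ⇒ E+V ⇒ E+V+V ⇒ E+V+V+V ⇒ E+V+V+V+V ⇒ V+V+V+V+V ⇒ a+V+V+V+V ⇒ a+a+V+V+V ⇒ a+a+a+V+V ⇒ a+a+a+a+V ⇒ a+a+a+a+a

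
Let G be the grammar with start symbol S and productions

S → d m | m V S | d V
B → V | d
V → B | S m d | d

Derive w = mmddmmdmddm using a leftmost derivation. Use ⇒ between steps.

S ⇒ mVS   [S → m V S]
mVS ⇒ mSmdS   [V → S m d]
mSmdS ⇒ mmVSmdS   [S → m V S]
mmVSmdS ⇒ mmBSmdS   [V → B]
mmBSmdS ⇒ mmdSmdS   [B → d]
mmdSmdS ⇒ mmddmmdS   [S → d m]
mmddmmdS ⇒ mmddmmdmVS   [S → m V S]
mmddmmdmVS ⇒ mmddmmdmdS   [V → d]
mmddmmdmdS ⇒ mmddmmdmddm   [S → d m]

S ⇒ mVS ⇒ mSmdS ⇒ mmVSmdS ⇒ mmBSmdS ⇒ mmdSmdS ⇒ mmddmmdS ⇒ mmddmmdmVS ⇒ mmddmmdmdS ⇒ mmddmmdmddm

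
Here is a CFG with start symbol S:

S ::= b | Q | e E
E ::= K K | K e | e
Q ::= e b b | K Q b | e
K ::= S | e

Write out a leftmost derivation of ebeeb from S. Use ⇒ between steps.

S ⇒ Q ⇒ KQb ⇒ SQb ⇒ eEQb ⇒ eKKQb ⇒ eSKQb ⇒ ebKQb ⇒ ebeQb ⇒ ebeeb

S ⇒ Q   [S ::= Q]
Q ⇒ KQb   [Q ::= K Q b]
KQb ⇒ SQb   [K ::= S]
SQb ⇒ eEQb   [S ::= e E]
eEQb ⇒ eKKQb   [E ::= K K]
eKKQb ⇒ eSKQb   [K ::= S]
eSKQb ⇒ ebKQb   [S ::= b]
ebKQb ⇒ ebeQb   [K ::= e]
ebeQb ⇒ ebeeb   [Q ::= e]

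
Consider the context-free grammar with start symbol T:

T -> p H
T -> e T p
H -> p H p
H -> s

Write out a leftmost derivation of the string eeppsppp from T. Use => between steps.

T => eTp => eeTpp => eepHpp => eeppHppp => eeppsppp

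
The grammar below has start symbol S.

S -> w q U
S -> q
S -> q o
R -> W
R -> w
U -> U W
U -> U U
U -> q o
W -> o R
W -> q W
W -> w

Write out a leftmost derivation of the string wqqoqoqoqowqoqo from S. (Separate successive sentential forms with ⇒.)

S ⇒ wqU   [S -> w q U]
wqU ⇒ wqUU   [U -> U U]
wqUU ⇒ wqUUU   [U -> U U]
wqUUU ⇒ wqUWUU   [U -> U W]
wqUWUU ⇒ wqUUWUU   [U -> U U]
wqUUWUU ⇒ wqUUUWUU   [U -> U U]
wqUUUWUU ⇒ wqUUUUWUU   [U -> U U]
wqUUUUWUU ⇒ wqqoUUUWUU   [U -> q o]
wqqoUUUWUU ⇒ wqqoqoUUWUU   [U -> q o]
wqqoqoUUWUU ⇒ wqqoqoqoUWUU   [U -> q o]
wqqoqoqoUWUU ⇒ wqqoqoqoqoWUU   [U -> q o]
wqqoqoqoqoWUU ⇒ wqqoqoqoqowUU   [W -> w]
wqqoqoqoqowUU ⇒ wqqoqoqoqowqoU   [U -> q o]
wqqoqoqoqowqoU ⇒ wqqoqoqoqowqoqo   [U -> q o]

S ⇒ wqU ⇒ wqUU ⇒ wqUUU ⇒ wqUWUU ⇒ wqUUWUU ⇒ wqUUUWUU ⇒ wqUUUUWUU ⇒ wqqoUUUWUU ⇒ wqqoqoUUWUU ⇒ wqqoqoqoUWUU ⇒ wqqoqoqoqoWUU ⇒ wqqoqoqoqowUU ⇒ wqqoqoqoqowqoU ⇒ wqqoqoqoqowqoqo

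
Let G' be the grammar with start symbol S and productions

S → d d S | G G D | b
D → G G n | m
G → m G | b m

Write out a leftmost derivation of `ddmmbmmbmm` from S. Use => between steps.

S => ddS   [S → d d S]
ddS => ddGGD   [S → G G D]
ddGGD => ddmGGD   [G → m G]
ddmGGD => ddmmGGD   [G → m G]
ddmmGGD => ddmmbmGD   [G → b m]
ddmmbmGD => ddmmbmmGD   [G → m G]
ddmmbmmGD => ddmmbmmbmD   [G → b m]
ddmmbmmbmD => ddmmbmmbmm   [D → m]

S=>ddS=>ddGGD=>ddmGGD=>ddmmGGD=>ddmmbmGD=>ddmmbmmGD=>ddmmbmmbmD=>ddmmbmmbmm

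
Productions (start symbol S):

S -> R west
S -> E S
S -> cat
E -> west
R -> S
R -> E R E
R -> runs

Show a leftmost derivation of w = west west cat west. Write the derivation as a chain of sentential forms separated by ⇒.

S ⇒ E S ⇒ west S ⇒ west E S ⇒ west west S ⇒ west west R west ⇒ west west S west ⇒ west west cat west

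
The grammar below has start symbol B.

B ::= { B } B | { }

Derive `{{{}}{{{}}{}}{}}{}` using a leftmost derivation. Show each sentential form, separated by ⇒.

B ⇒ {B}B ⇒ {{B}B}B ⇒ {{{}}B}B ⇒ {{{}}{B}B}B ⇒ {{{}}{{B}B}B}B ⇒ {{{}}{{{}}B}B}B ⇒ {{{}}{{{}}{}}B}B ⇒ {{{}}{{{}}{}}{}}B ⇒ {{{}}{{{}}{}}{}}{}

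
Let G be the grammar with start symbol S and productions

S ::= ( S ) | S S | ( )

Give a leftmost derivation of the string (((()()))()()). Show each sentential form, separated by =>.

S => (S)   [S ::= ( S )]
(S) => (SS)   [S ::= S S]
(SS) => (SSS)   [S ::= S S]
(SSS) => ((S)SS)   [S ::= ( S )]
((S)SS) => (((S))SS)   [S ::= ( S )]
(((S))SS) => (((SS))SS)   [S ::= S S]
(((SS))SS) => (((()S))SS)   [S ::= ( )]
(((()S))SS) => (((()()))SS)   [S ::= ( )]
(((()()))SS) => (((()()))()S)   [S ::= ( )]
(((()()))()S) => (((()()))()())   [S ::= ( )]

S=>(S)=>(SS)=>(SSS)=>((S)SS)=>(((S))SS)=>(((SS))SS)=>(((()S))SS)=>(((()()))SS)=>(((()()))()S)=>(((()()))()())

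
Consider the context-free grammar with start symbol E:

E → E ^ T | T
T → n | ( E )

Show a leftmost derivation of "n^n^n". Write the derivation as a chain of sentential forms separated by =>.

E => E^T => E^T^T => T^T^T => n^T^T => n^n^T => n^n^n

E => E^T   [E → E ^ T]
E^T => E^T^T   [E → E ^ T]
E^T^T => T^T^T   [E → T]
T^T^T => n^T^T   [T → n]
n^T^T => n^n^T   [T → n]
n^n^T => n^n^n   [T → n]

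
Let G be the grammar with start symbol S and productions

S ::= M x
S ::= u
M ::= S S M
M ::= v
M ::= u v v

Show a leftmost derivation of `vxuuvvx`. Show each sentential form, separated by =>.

S => Mx => SSMx => MxSMx => vxSMx => vxuMx => vxuuvvx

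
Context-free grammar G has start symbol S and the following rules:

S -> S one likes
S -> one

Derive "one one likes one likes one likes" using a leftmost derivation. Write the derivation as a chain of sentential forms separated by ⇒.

S ⇒ S one likes ⇒ S one likes one likes ⇒ S one likes one likes one likes ⇒ one one likes one likes one likes

S ⇒ S one likes   [S -> S one likes]
S one likes ⇒ S one likes one likes   [S -> S one likes]
S one likes one likes ⇒ S one likes one likes one likes   [S -> S one likes]
S one likes one likes one likes ⇒ one one likes one likes one likes   [S -> one]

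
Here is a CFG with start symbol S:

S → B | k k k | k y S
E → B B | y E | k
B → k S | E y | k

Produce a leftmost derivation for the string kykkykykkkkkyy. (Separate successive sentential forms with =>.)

S=>kyS=>kyB=>kyEy=>kyBBy=>kykSBy=>kykkySBy=>kykkykySBy=>kykkykyBBy=>kykkykykSBy=>kykkykykkkkBy=>kykkykykkkkEyy=>kykkykykkkkkyy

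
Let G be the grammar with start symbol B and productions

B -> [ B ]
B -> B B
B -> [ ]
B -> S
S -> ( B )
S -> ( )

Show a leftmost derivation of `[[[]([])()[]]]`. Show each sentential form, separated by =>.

B => [B] => [[B]] => [[BB]] => [[BBB]] => [[BBBB]] => [[[]BBB]] => [[[]SBB]] => [[[](B)BB]] => [[[]([])BB]] => [[[]([])SB]] => [[[]([])()B]] => [[[]([])()[]]]

B => [B]   [B -> [ B ]]
[B] => [[B]]   [B -> [ B ]]
[[B]] => [[BB]]   [B -> B B]
[[BB]] => [[BBB]]   [B -> B B]
[[BBB]] => [[BBBB]]   [B -> B B]
[[BBBB]] => [[[]BBB]]   [B -> [ ]]
[[[]BBB]] => [[[]SBB]]   [B -> S]
[[[]SBB]] => [[[](B)BB]]   [S -> ( B )]
[[[](B)BB]] => [[[]([])BB]]   [B -> [ ]]
[[[]([])BB]] => [[[]([])SB]]   [B -> S]
[[[]([])SB]] => [[[]([])()B]]   [S -> ( )]
[[[]([])()B]] => [[[]([])()[]]]   [B -> [ ]]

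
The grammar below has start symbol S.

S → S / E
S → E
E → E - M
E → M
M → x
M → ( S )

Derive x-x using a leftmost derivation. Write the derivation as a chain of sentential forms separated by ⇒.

S ⇒ E ⇒ E-M ⇒ M-M ⇒ x-M ⇒ x-x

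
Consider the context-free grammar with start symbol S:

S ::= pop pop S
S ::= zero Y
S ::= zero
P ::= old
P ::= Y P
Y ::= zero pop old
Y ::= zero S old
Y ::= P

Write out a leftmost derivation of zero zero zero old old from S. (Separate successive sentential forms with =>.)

S => zero Y => zero P => zero Y P => zero zero S old P => zero zero zero old P => zero zero zero old old

S => zero Y   [S ::= zero Y]
zero Y => zero P   [Y ::= P]
zero P => zero Y P   [P ::= Y P]
zero Y P => zero zero S old P   [Y ::= zero S old]
zero zero S old P => zero zero zero old P   [S ::= zero]
zero zero zero old P => zero zero zero old old   [P ::= old]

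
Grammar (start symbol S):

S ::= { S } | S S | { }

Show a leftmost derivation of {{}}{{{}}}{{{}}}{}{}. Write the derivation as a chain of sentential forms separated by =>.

S=>SS=>{S}S=>{{}}S=>{{}}SS=>{{}}SSS=>{{}}SSSS=>{{}}{S}SSS=>{{}}{{S}}SSS=>{{}}{{{}}}SSS=>{{}}{{{}}}{S}SS=>{{}}{{{}}}{{S}}SS=>{{}}{{{}}}{{{}}}SS=>{{}}{{{}}}{{{}}}{}S=>{{}}{{{}}}{{{}}}{}{}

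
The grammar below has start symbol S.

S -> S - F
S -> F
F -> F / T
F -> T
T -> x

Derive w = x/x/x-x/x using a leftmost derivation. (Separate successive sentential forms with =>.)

S => S-F   [S -> S - F]
S-F => F-F   [S -> F]
F-F => F/T-F   [F -> F / T]
F/T-F => F/T/T-F   [F -> F / T]
F/T/T-F => T/T/T-F   [F -> T]
T/T/T-F => x/T/T-F   [T -> x]
x/T/T-F => x/x/T-F   [T -> x]
x/x/T-F => x/x/x-F   [T -> x]
x/x/x-F => x/x/x-F/T   [F -> F / T]
x/x/x-F/T => x/x/x-T/T   [F -> T]
x/x/x-T/T => x/x/x-x/T   [T -> x]
x/x/x-x/T => x/x/x-x/x   [T -> x]

S => S-F => F-F => F/T-F => F/T/T-F => T/T/T-F => x/T/T-F => x/x/T-F => x/x/x-F => x/x/x-F/T => x/x/x-T/T => x/x/x-x/T => x/x/x-x/x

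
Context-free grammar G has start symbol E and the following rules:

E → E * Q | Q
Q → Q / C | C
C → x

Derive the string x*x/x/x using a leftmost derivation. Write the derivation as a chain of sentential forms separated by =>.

E=>E*Q=>Q*Q=>C*Q=>x*Q=>x*Q/C=>x*Q/C/C=>x*C/C/C=>x*x/C/C=>x*x/x/C=>x*x/x/x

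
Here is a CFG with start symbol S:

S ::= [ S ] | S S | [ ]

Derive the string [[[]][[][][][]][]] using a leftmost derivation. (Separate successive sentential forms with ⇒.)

S ⇒ [S]   [S ::= [ S ]]
[S] ⇒ [SS]   [S ::= S S]
[SS] ⇒ [SSS]   [S ::= S S]
[SSS] ⇒ [[S]SS]   [S ::= [ S ]]
[[S]SS] ⇒ [[[]]SS]   [S ::= [ ]]
[[[]]SS] ⇒ [[[]][S]S]   [S ::= [ S ]]
[[[]][S]S] ⇒ [[[]][SS]S]   [S ::= S S]
[[[]][SS]S] ⇒ [[[]][SSS]S]   [S ::= S S]
[[[]][SSS]S] ⇒ [[[]][SSSS]S]   [S ::= S S]
[[[]][SSSS]S] ⇒ [[[]][[]SSS]S]   [S ::= [ ]]
[[[]][[]SSS]S] ⇒ [[[]][[][]SS]S]   [S ::= [ ]]
[[[]][[][]SS]S] ⇒ [[[]][[][][]S]S]   [S ::= [ ]]
[[[]][[][][]S]S] ⇒ [[[]][[][][][]]S]   [S ::= [ ]]
[[[]][[][][][]]S] ⇒ [[[]][[][][][]][]]   [S ::= [ ]]

S ⇒ [S] ⇒ [SS] ⇒ [SSS] ⇒ [[S]SS] ⇒ [[[]]SS] ⇒ [[[]][S]S] ⇒ [[[]][SS]S] ⇒ [[[]][SSS]S] ⇒ [[[]][SSSS]S] ⇒ [[[]][[]SSS]S] ⇒ [[[]][[][]SS]S] ⇒ [[[]][[][][]S]S] ⇒ [[[]][[][][][]]S] ⇒ [[[]][[][][][]][]]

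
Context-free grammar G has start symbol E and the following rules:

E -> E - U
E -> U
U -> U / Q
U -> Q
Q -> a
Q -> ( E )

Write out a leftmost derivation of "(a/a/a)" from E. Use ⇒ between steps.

E ⇒ U   [E -> U]
U ⇒ Q   [U -> Q]
Q ⇒ (E)   [Q -> ( E )]
(E) ⇒ (U)   [E -> U]
(U) ⇒ (U/Q)   [U -> U / Q]
(U/Q) ⇒ (U/Q/Q)   [U -> U / Q]
(U/Q/Q) ⇒ (Q/Q/Q)   [U -> Q]
(Q/Q/Q) ⇒ (a/Q/Q)   [Q -> a]
(a/Q/Q) ⇒ (a/a/Q)   [Q -> a]
(a/a/Q) ⇒ (a/a/a)   [Q -> a]

E ⇒ U ⇒ Q ⇒ (E) ⇒ (U) ⇒ (U/Q) ⇒ (U/Q/Q) ⇒ (Q/Q/Q) ⇒ (a/Q/Q) ⇒ (a/a/Q) ⇒ (a/a/a)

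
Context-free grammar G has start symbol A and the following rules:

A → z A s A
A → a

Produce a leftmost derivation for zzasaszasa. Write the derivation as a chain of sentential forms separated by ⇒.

A ⇒ zAsA ⇒ zzAsAsA ⇒ zzasAsA ⇒ zzasasA ⇒ zzasaszAsA ⇒ zzasaszasA ⇒ zzasaszasa

A ⇒ zAsA   [A → z A s A]
zAsA ⇒ zzAsAsA   [A → z A s A]
zzAsAsA ⇒ zzasAsA   [A → a]
zzasAsA ⇒ zzasasA   [A → a]
zzasasA ⇒ zzasaszAsA   [A → z A s A]
zzasaszAsA ⇒ zzasaszasA   [A → a]
zzasaszasA ⇒ zzasaszasa   [A → a]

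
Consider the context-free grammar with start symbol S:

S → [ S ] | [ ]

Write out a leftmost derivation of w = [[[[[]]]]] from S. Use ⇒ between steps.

S ⇒ [S] ⇒ [[S]] ⇒ [[[S]]] ⇒ [[[[S]]]] ⇒ [[[[[]]]]]

S ⇒ [S]   [S → [ S ]]
[S] ⇒ [[S]]   [S → [ S ]]
[[S]] ⇒ [[[S]]]   [S → [ S ]]
[[[S]]] ⇒ [[[[S]]]]   [S → [ S ]]
[[[[S]]]] ⇒ [[[[[]]]]]   [S → [ ]]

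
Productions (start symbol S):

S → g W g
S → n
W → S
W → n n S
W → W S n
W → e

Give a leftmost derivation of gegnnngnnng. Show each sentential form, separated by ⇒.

S ⇒ gWg   [S → g W g]
gWg ⇒ gWSng   [W → W S n]
gWSng ⇒ gWSnSng   [W → W S n]
gWSnSng ⇒ geSnSng   [W → e]
geSnSng ⇒ gegWgnSng   [S → g W g]
gegWgnSng ⇒ gegnnSgnSng   [W → n n S]
gegnnSgnSng ⇒ gegnnngnSng   [S → n]
gegnnngnSng ⇒ gegnnngnnng   [S → n]

S ⇒ gWg ⇒ gWSng ⇒ gWSnSng ⇒ geSnSng ⇒ gegWgnSng ⇒ gegnnSgnSng ⇒ gegnnngnSng ⇒ gegnnngnnng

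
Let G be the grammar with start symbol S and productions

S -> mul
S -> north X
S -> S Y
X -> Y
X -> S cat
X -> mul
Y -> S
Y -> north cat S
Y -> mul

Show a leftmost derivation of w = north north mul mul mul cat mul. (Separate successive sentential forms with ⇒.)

S ⇒ S Y ⇒ north X Y ⇒ north S cat Y ⇒ north S Y cat Y ⇒ north S Y Y cat Y ⇒ north north X Y Y cat Y ⇒ north north mul Y Y cat Y ⇒ north north mul mul Y cat Y ⇒ north north mul mul mul cat Y ⇒ north north mul mul mul cat mul

S ⇒ S Y   [S -> S Y]
S Y ⇒ north X Y   [S -> north X]
north X Y ⇒ north S cat Y   [X -> S cat]
north S cat Y ⇒ north S Y cat Y   [S -> S Y]
north S Y cat Y ⇒ north S Y Y cat Y   [S -> S Y]
north S Y Y cat Y ⇒ north north X Y Y cat Y   [S -> north X]
north north X Y Y cat Y ⇒ north north mul Y Y cat Y   [X -> mul]
north north mul Y Y cat Y ⇒ north north mul mul Y cat Y   [Y -> mul]
north north mul mul Y cat Y ⇒ north north mul mul mul cat Y   [Y -> mul]
north north mul mul mul cat Y ⇒ north north mul mul mul cat mul   [Y -> mul]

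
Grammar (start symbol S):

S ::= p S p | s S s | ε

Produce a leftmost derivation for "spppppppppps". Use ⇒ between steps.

S ⇒ sSs   [S ::= s S s]
sSs ⇒ spSps   [S ::= p S p]
spSps ⇒ sppSpps   [S ::= p S p]
sppSpps ⇒ spppSppps   [S ::= p S p]
spppSppps ⇒ sppppSpppps   [S ::= p S p]
sppppSpppps ⇒ spppppSppppps   [S ::= p S p]
spppppSppppps ⇒ spppppppppps   [S ::= ε]

S ⇒ sSs ⇒ spSps ⇒ sppSpps ⇒ spppSppps ⇒ sppppSpppps ⇒ spppppSppppps ⇒ spppppppppps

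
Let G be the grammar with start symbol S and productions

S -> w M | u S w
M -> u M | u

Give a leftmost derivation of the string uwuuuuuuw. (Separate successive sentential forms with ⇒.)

S ⇒ uSw ⇒ uwMw ⇒ uwuMw ⇒ uwuuMw ⇒ uwuuuMw ⇒ uwuuuuMw ⇒ uwuuuuuMw ⇒ uwuuuuuuw

S ⇒ uSw   [S -> u S w]
uSw ⇒ uwMw   [S -> w M]
uwMw ⇒ uwuMw   [M -> u M]
uwuMw ⇒ uwuuMw   [M -> u M]
uwuuMw ⇒ uwuuuMw   [M -> u M]
uwuuuMw ⇒ uwuuuuMw   [M -> u M]
uwuuuuMw ⇒ uwuuuuuMw   [M -> u M]
uwuuuuuMw ⇒ uwuuuuuuw   [M -> u]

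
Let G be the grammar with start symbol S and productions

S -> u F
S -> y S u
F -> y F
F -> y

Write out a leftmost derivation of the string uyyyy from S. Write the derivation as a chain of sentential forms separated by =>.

S => uF   [S -> u F]
uF => uyF   [F -> y F]
uyF => uyyF   [F -> y F]
uyyF => uyyyF   [F -> y F]
uyyyF => uyyyy   [F -> y]

S => uF => uyF => uyyF => uyyyF => uyyyy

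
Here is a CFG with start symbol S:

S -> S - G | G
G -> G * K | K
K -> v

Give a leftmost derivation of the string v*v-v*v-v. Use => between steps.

S => S-G   [S -> S - G]
S-G => S-G-G   [S -> S - G]
S-G-G => G-G-G   [S -> G]
G-G-G => G*K-G-G   [G -> G * K]
G*K-G-G => K*K-G-G   [G -> K]
K*K-G-G => v*K-G-G   [K -> v]
v*K-G-G => v*v-G-G   [K -> v]
v*v-G-G => v*v-G*K-G   [G -> G * K]
v*v-G*K-G => v*v-K*K-G   [G -> K]
v*v-K*K-G => v*v-v*K-G   [K -> v]
v*v-v*K-G => v*v-v*v-G   [K -> v]
v*v-v*v-G => v*v-v*v-K   [G -> K]
v*v-v*v-K => v*v-v*v-v   [K -> v]

S => S-G => S-G-G => G-G-G => G*K-G-G => K*K-G-G => v*K-G-G => v*v-G-G => v*v-G*K-G => v*v-K*K-G => v*v-v*K-G => v*v-v*v-G => v*v-v*v-K => v*v-v*v-v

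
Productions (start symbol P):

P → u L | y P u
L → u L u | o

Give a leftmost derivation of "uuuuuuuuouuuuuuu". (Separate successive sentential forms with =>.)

P => uL   [P → u L]
uL => uuLu   [L → u L u]
uuLu => uuuLuu   [L → u L u]
uuuLuu => uuuuLuuu   [L → u L u]
uuuuLuuu => uuuuuLuuuu   [L → u L u]
uuuuuLuuuu => uuuuuuLuuuuu   [L → u L u]
uuuuuuLuuuuu => uuuuuuuLuuuuuu   [L → u L u]
uuuuuuuLuuuuuu => uuuuuuuuLuuuuuuu   [L → u L u]
uuuuuuuuLuuuuuuu => uuuuuuuuouuuuuuu   [L → o]

P => uL => uuLu => uuuLuu => uuuuLuuu => uuuuuLuuuu => uuuuuuLuuuuu => uuuuuuuLuuuuuu => uuuuuuuuLuuuuuuu => uuuuuuuuouuuuuuu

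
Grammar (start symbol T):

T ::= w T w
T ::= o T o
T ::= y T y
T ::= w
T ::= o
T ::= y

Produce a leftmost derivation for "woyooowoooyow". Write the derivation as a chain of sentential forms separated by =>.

T => wTw   [T ::= w T w]
wTw => woTow   [T ::= o T o]
woTow => woyTyow   [T ::= y T y]
woyTyow => woyoToyow   [T ::= o T o]
woyoToyow => woyooTooyow   [T ::= o T o]
woyooTooyow => woyoooToooyow   [T ::= o T o]
woyoooToooyow => woyooowoooyow   [T ::= w]

T => wTw => woTow => woyTyow => woyoToyow => woyooTooyow => woyoooToooyow => woyooowoooyow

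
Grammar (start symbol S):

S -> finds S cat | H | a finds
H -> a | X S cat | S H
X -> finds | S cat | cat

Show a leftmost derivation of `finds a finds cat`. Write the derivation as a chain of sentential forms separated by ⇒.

S ⇒ H ⇒ X S cat ⇒ finds S cat ⇒ finds a finds cat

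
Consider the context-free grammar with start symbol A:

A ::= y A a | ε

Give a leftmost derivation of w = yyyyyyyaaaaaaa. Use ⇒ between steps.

A ⇒ yAa   [A ::= y A a]
yAa ⇒ yyAaa   [A ::= y A a]
yyAaa ⇒ yyyAaaa   [A ::= y A a]
yyyAaaa ⇒ yyyyAaaaa   [A ::= y A a]
yyyyAaaaa ⇒ yyyyyAaaaaa   [A ::= y A a]
yyyyyAaaaaa ⇒ yyyyyyAaaaaaa   [A ::= y A a]
yyyyyyAaaaaaa ⇒ yyyyyyyAaaaaaaa   [A ::= y A a]
yyyyyyyAaaaaaaa ⇒ yyyyyyyaaaaaaa   [A ::= ε]

A⇒yAa⇒yyAaa⇒yyyAaaa⇒yyyyAaaaa⇒yyyyyAaaaaa⇒yyyyyyAaaaaaa⇒yyyyyyyAaaaaaaa⇒yyyyyyyaaaaaaa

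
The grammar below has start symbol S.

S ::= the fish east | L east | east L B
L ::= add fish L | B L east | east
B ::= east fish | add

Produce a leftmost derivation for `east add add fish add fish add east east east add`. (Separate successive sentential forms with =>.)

S => east L B => east B L east B => east add L east B => east add add fish L east B => east add add fish add fish L east B => east add add fish add fish B L east east B => east add add fish add fish add L east east B => east add add fish add fish add east east east B => east add add fish add fish add east east east add

S => east L B   [S ::= east L B]
east L B => east B L east B   [L ::= B L east]
east B L east B => east add L east B   [B ::= add]
east add L east B => east add add fish L east B   [L ::= add fish L]
east add add fish L east B => east add add fish add fish L east B   [L ::= add fish L]
east add add fish add fish L east B => east add add fish add fish B L east east B   [L ::= B L east]
east add add fish add fish B L east east B => east add add fish add fish add L east east B   [B ::= add]
east add add fish add fish add L east east B => east add add fish add fish add east east east B   [L ::= east]
east add add fish add fish add east east east B => east add add fish add fish add east east east add   [B ::= add]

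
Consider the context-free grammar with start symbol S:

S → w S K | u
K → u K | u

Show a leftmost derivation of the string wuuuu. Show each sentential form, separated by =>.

S => wSK   [S → w S K]
wSK => wuK   [S → u]
wuK => wuuK   [K → u K]
wuuK => wuuuK   [K → u K]
wuuuK => wuuuu   [K → u]

S => wSK => wuK => wuuK => wuuuK => wuuuu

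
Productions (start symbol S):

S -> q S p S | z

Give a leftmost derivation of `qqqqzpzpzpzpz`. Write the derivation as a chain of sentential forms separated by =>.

S => qSpS   [S -> q S p S]
qSpS => qqSpSpS   [S -> q S p S]
qqSpSpS => qqqSpSpSpS   [S -> q S p S]
qqqSpSpSpS => qqqqSpSpSpSpS   [S -> q S p S]
qqqqSpSpSpSpS => qqqqzpSpSpSpS   [S -> z]
qqqqzpSpSpSpS => qqqqzpzpSpSpS   [S -> z]
qqqqzpzpSpSpS => qqqqzpzpzpSpS   [S -> z]
qqqqzpzpzpSpS => qqqqzpzpzpzpS   [S -> z]
qqqqzpzpzpzpS => qqqqzpzpzpzpz   [S -> z]

S => qSpS => qqSpSpS => qqqSpSpSpS => qqqqSpSpSpSpS => qqqqzpSpSpSpS => qqqqzpzpSpSpS => qqqqzpzpzpSpS => qqqqzpzpzpzpS => qqqqzpzpzpzpz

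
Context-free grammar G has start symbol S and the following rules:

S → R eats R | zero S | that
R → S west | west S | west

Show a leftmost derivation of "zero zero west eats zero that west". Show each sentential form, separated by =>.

S => zero S => zero zero S => zero zero R eats R => zero zero west eats R => zero zero west eats S west => zero zero west eats zero S west => zero zero west eats zero that west

S => zero S   [S → zero S]
zero S => zero zero S   [S → zero S]
zero zero S => zero zero R eats R   [S → R eats R]
zero zero R eats R => zero zero west eats R   [R → west]
zero zero west eats R => zero zero west eats S west   [R → S west]
zero zero west eats S west => zero zero west eats zero S west   [S → zero S]
zero zero west eats zero S west => zero zero west eats zero that west   [S → that]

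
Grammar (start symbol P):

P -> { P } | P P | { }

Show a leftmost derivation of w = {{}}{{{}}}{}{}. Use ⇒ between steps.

P ⇒ PP ⇒ {P}P ⇒ {{}}P ⇒ {{}}PP ⇒ {{}}PPP ⇒ {{}}{P}PP ⇒ {{}}{{P}}PP ⇒ {{}}{{{}}}PP ⇒ {{}}{{{}}}{}P ⇒ {{}}{{{}}}{}{}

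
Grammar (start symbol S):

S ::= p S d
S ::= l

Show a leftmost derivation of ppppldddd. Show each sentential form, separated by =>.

S=>pSd=>ppSdd=>pppSddd=>ppppSdddd=>ppppldddd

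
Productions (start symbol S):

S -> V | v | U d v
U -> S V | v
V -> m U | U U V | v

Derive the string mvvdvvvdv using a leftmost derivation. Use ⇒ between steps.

S ⇒ Udv   [S -> U d v]
Udv ⇒ SVdv   [U -> S V]
SVdv ⇒ VVdv   [S -> V]
VVdv ⇒ mUVdv   [V -> m U]
mUVdv ⇒ mSVVdv   [U -> S V]
mSVVdv ⇒ mUdvVVdv   [S -> U d v]
mUdvVVdv ⇒ mSVdvVVdv   [U -> S V]
mSVdvVVdv ⇒ mVVdvVVdv   [S -> V]
mVVdvVVdv ⇒ mvVdvVVdv   [V -> v]
mvVdvVVdv ⇒ mvvdvVVdv   [V -> v]
mvvdvVVdv ⇒ mvvdvvVdv   [V -> v]
mvvdvvVdv ⇒ mvvdvvvdv   [V -> v]

S⇒Udv⇒SVdv⇒VVdv⇒mUVdv⇒mSVVdv⇒mUdvVVdv⇒mSVdvVVdv⇒mVVdvVVdv⇒mvVdvVVdv⇒mvvdvVVdv⇒mvvdvvVdv⇒mvvdvvvdv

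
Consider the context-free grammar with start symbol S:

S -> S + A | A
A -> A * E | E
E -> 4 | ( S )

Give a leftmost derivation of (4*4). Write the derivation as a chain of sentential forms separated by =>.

S => A   [S -> A]
A => E   [A -> E]
E => (S)   [E -> ( S )]
(S) => (A)   [S -> A]
(A) => (A*E)   [A -> A * E]
(A*E) => (E*E)   [A -> E]
(E*E) => (4*E)   [E -> 4]
(4*E) => (4*4)   [E -> 4]

S => A => E => (S) => (A) => (A*E) => (E*E) => (4*E) => (4*4)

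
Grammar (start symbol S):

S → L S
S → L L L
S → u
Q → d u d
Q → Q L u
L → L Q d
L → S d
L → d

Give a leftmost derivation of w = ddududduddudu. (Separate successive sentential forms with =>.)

S=>LS=>LQdS=>dQdS=>dQLudS=>ddudLudS=>ddudLQdudS=>ddudSdQdudS=>ddududQdudS=>ddududduddudS=>ddududduddudu

S => LS   [S → L S]
LS => LQdS   [L → L Q d]
LQdS => dQdS   [L → d]
dQdS => dQLudS   [Q → Q L u]
dQLudS => ddudLudS   [Q → d u d]
ddudLudS => ddudLQdudS   [L → L Q d]
ddudLQdudS => ddudSdQdudS   [L → S d]
ddudSdQdudS => ddududQdudS   [S → u]
ddududQdudS => ddududduddudS   [Q → d u d]
ddududduddudS => ddududduddudu   [S → u]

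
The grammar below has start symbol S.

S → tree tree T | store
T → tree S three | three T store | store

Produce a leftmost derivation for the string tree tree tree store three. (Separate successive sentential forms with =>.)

S => tree tree T => tree tree tree S three => tree tree tree store three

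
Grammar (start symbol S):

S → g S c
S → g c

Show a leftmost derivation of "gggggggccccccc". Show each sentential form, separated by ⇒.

S ⇒ gSc ⇒ ggScc ⇒ gggSccc ⇒ ggggScccc ⇒ gggggSccccc ⇒ ggggggScccccc ⇒ gggggggccccccc

S ⇒ gSc   [S → g S c]
gSc ⇒ ggScc   [S → g S c]
ggScc ⇒ gggSccc   [S → g S c]
gggSccc ⇒ ggggScccc   [S → g S c]
ggggScccc ⇒ gggggSccccc   [S → g S c]
gggggSccccc ⇒ ggggggScccccc   [S → g S c]
ggggggScccccc ⇒ gggggggccccccc   [S → g c]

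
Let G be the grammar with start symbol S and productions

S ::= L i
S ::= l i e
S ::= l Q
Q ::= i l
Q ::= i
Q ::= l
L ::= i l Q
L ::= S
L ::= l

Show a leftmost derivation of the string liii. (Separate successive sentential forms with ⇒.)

S⇒Li⇒Si⇒Lii⇒Sii⇒lQii⇒liii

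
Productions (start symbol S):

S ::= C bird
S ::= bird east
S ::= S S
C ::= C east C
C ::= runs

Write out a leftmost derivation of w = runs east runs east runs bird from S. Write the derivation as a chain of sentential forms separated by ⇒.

S ⇒ C bird   [S ::= C bird]
C bird ⇒ C east C bird   [C ::= C east C]
C east C bird ⇒ C east C east C bird   [C ::= C east C]
C east C east C bird ⇒ runs east C east C bird   [C ::= runs]
runs east C east C bird ⇒ runs east runs east C bird   [C ::= runs]
runs east runs east C bird ⇒ runs east runs east runs bird   [C ::= runs]

S ⇒ C bird ⇒ C east C bird ⇒ C east C east C bird ⇒ runs east C east C bird ⇒ runs east runs east C bird ⇒ runs east runs east runs bird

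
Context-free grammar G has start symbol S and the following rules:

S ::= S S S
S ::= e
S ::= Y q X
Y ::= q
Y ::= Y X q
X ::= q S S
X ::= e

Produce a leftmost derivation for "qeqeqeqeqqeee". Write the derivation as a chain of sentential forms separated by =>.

S=>SSS=>YqXSS=>YXqqXSS=>YXqXqqXSS=>YXqXqXqqXSS=>YXqXqXqXqqXSS=>qXqXqXqXqqXSS=>qeqXqXqXqqXSS=>qeqeqXqXqqXSS=>qeqeqeqXqqXSS=>qeqeqeqeqqXSS=>qeqeqeqeqqeSS=>qeqeqeqeqqeeS=>qeqeqeqeqqeee

S => SSS   [S ::= S S S]
SSS => YqXSS   [S ::= Y q X]
YqXSS => YXqqXSS   [Y ::= Y X q]
YXqqXSS => YXqXqqXSS   [Y ::= Y X q]
YXqXqqXSS => YXqXqXqqXSS   [Y ::= Y X q]
YXqXqXqqXSS => YXqXqXqXqqXSS   [Y ::= Y X q]
YXqXqXqXqqXSS => qXqXqXqXqqXSS   [Y ::= q]
qXqXqXqXqqXSS => qeqXqXqXqqXSS   [X ::= e]
qeqXqXqXqqXSS => qeqeqXqXqqXSS   [X ::= e]
qeqeqXqXqqXSS => qeqeqeqXqqXSS   [X ::= e]
qeqeqeqXqqXSS => qeqeqeqeqqXSS   [X ::= e]
qeqeqeqeqqXSS => qeqeqeqeqqeSS   [X ::= e]
qeqeqeqeqqeSS => qeqeqeqeqqeeS   [S ::= e]
qeqeqeqeqqeeS => qeqeqeqeqqeee   [S ::= e]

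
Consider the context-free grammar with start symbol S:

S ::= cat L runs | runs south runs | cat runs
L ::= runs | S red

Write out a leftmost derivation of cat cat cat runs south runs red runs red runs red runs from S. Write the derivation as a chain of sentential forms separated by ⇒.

S ⇒ cat L runs ⇒ cat S red runs ⇒ cat cat L runs red runs ⇒ cat cat S red runs red runs ⇒ cat cat cat L runs red runs red runs ⇒ cat cat cat S red runs red runs red runs ⇒ cat cat cat runs south runs red runs red runs red runs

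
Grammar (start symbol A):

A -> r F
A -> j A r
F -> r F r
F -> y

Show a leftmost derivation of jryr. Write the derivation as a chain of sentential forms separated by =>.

A => jAr => jrFr => jryr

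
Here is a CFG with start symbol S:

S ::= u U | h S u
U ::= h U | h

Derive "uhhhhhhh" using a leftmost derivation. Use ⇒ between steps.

S ⇒ uU ⇒ uhU ⇒ uhhU ⇒ uhhhU ⇒ uhhhhU ⇒ uhhhhhU ⇒ uhhhhhhU ⇒ uhhhhhhh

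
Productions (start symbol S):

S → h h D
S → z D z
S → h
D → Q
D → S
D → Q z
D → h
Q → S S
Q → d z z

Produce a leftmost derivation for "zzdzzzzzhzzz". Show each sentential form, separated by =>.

S => zDz   [S → z D z]
zDz => zQzz   [D → Q z]
zQzz => zSSzz   [Q → S S]
zSSzz => zzDzSzz   [S → z D z]
zzDzSzz => zzQzzSzz   [D → Q z]
zzQzzSzz => zzdzzzzSzz   [Q → d z z]
zzdzzzzSzz => zzdzzzzzDzzz   [S → z D z]
zzdzzzzzDzzz => zzdzzzzzhzzz   [D → h]

S => zDz => zQzz => zSSzz => zzDzSzz => zzQzzSzz => zzdzzzzSzz => zzdzzzzzDzzz => zzdzzzzzhzzz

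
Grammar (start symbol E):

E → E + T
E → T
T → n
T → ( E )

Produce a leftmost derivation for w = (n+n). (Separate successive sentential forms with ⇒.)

E ⇒ T ⇒ (E) ⇒ (E+T) ⇒ (T+T) ⇒ (n+T) ⇒ (n+n)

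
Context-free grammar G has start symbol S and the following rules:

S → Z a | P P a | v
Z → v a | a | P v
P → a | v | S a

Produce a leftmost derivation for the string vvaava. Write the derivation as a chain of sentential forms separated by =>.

S => PPa => SaPa => PPaaPa => vPaaPa => vvaaPa => vvaava

S => PPa   [S → P P a]
PPa => SaPa   [P → S a]
SaPa => PPaaPa   [S → P P a]
PPaaPa => vPaaPa   [P → v]
vPaaPa => vvaaPa   [P → v]
vvaaPa => vvaava   [P → v]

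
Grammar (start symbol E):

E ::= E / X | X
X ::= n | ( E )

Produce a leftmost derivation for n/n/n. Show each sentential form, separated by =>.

E => E/X => E/X/X => X/X/X => n/X/X => n/n/X => n/n/n

E => E/X   [E ::= E / X]
E/X => E/X/X   [E ::= E / X]
E/X/X => X/X/X   [E ::= X]
X/X/X => n/X/X   [X ::= n]
n/X/X => n/n/X   [X ::= n]
n/n/X => n/n/n   [X ::= n]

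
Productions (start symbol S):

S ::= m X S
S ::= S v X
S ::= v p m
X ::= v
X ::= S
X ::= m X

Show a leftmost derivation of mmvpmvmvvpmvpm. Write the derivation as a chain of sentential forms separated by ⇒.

S ⇒ mXS   [S ::= m X S]
mXS ⇒ mSS   [X ::= S]
mSS ⇒ mmXSS   [S ::= m X S]
mmXSS ⇒ mmSSS   [X ::= S]
mmSSS ⇒ mmSvXSS   [S ::= S v X]
mmSvXSS ⇒ mmvpmvXSS   [S ::= v p m]
mmvpmvXSS ⇒ mmvpmvmXSS   [X ::= m X]
mmvpmvmXSS ⇒ mmvpmvmvSS   [X ::= v]
mmvpmvmvSS ⇒ mmvpmvmvvpmS   [S ::= v p m]
mmvpmvmvvpmS ⇒ mmvpmvmvvpmvpm   [S ::= v p m]

S ⇒ mXS ⇒ mSS ⇒ mmXSS ⇒ mmSSS ⇒ mmSvXSS ⇒ mmvpmvXSS ⇒ mmvpmvmXSS ⇒ mmvpmvmvSS ⇒ mmvpmvmvvpmS ⇒ mmvpmvmvvpmvpm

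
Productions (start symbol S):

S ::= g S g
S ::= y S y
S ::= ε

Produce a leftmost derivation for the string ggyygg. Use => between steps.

S => gSg   [S ::= g S g]
gSg => ggSgg   [S ::= g S g]
ggSgg => ggySygg   [S ::= y S y]
ggySygg => ggyygg   [S ::= ε]

S => gSg => ggSgg => ggySygg => ggyygg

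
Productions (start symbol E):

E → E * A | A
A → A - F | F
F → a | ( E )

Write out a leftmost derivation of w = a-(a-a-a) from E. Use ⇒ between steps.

E ⇒ A ⇒ A-F ⇒ F-F ⇒ a-F ⇒ a-(E) ⇒ a-(A) ⇒ a-(A-F) ⇒ a-(A-F-F) ⇒ a-(F-F-F) ⇒ a-(a-F-F) ⇒ a-(a-a-F) ⇒ a-(a-a-a)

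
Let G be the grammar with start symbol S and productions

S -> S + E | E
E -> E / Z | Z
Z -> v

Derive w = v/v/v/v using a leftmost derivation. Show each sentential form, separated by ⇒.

S ⇒ E   [S -> E]
E ⇒ E/Z   [E -> E / Z]
E/Z ⇒ E/Z/Z   [E -> E / Z]
E/Z/Z ⇒ E/Z/Z/Z   [E -> E / Z]
E/Z/Z/Z ⇒ Z/Z/Z/Z   [E -> Z]
Z/Z/Z/Z ⇒ v/Z/Z/Z   [Z -> v]
v/Z/Z/Z ⇒ v/v/Z/Z   [Z -> v]
v/v/Z/Z ⇒ v/v/v/Z   [Z -> v]
v/v/v/Z ⇒ v/v/v/v   [Z -> v]

S ⇒ E ⇒ E/Z ⇒ E/Z/Z ⇒ E/Z/Z/Z ⇒ Z/Z/Z/Z ⇒ v/Z/Z/Z ⇒ v/v/Z/Z ⇒ v/v/v/Z ⇒ v/v/v/v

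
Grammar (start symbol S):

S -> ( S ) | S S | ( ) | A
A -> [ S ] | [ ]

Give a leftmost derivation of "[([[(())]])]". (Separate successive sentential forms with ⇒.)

S ⇒ A   [S -> A]
A ⇒ [S]   [A -> [ S ]]
[S] ⇒ [(S)]   [S -> ( S )]
[(S)] ⇒ [(A)]   [S -> A]
[(A)] ⇒ [([S])]   [A -> [ S ]]
[([S])] ⇒ [([A])]   [S -> A]
[([A])] ⇒ [([[S]])]   [A -> [ S ]]
[([[S]])] ⇒ [([[(S)]])]   [S -> ( S )]
[([[(S)]])] ⇒ [([[(())]])]   [S -> ( )]

S⇒A⇒[S]⇒[(S)]⇒[(A)]⇒[([S])]⇒[([A])]⇒[([[S]])]⇒[([[(S)]])]⇒[([[(())]])]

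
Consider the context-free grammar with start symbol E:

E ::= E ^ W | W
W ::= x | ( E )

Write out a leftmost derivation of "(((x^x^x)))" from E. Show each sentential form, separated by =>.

E => W   [E ::= W]
W => (E)   [W ::= ( E )]
(E) => (W)   [E ::= W]
(W) => ((E))   [W ::= ( E )]
((E)) => ((W))   [E ::= W]
((W)) => (((E)))   [W ::= ( E )]
(((E))) => (((E^W)))   [E ::= E ^ W]
(((E^W))) => (((E^W^W)))   [E ::= E ^ W]
(((E^W^W))) => (((W^W^W)))   [E ::= W]
(((W^W^W))) => (((x^W^W)))   [W ::= x]
(((x^W^W))) => (((x^x^W)))   [W ::= x]
(((x^x^W))) => (((x^x^x)))   [W ::= x]

E=>W=>(E)=>(W)=>((E))=>((W))=>(((E)))=>(((E^W)))=>(((E^W^W)))=>(((W^W^W)))=>(((x^W^W)))=>(((x^x^W)))=>(((x^x^x)))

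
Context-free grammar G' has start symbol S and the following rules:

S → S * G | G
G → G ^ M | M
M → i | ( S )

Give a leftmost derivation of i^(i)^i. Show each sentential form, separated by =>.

S => G => G^M => G^M^M => M^M^M => i^M^M => i^(S)^M => i^(G)^M => i^(M)^M => i^(i)^M => i^(i)^i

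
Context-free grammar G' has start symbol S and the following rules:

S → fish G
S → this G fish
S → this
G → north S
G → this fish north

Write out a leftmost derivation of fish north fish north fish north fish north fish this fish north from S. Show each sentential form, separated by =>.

S => fish G   [S → fish G]
fish G => fish north S   [G → north S]
fish north S => fish north fish G   [S → fish G]
fish north fish G => fish north fish north S   [G → north S]
fish north fish north S => fish north fish north fish G   [S → fish G]
fish north fish north fish G => fish north fish north fish north S   [G → north S]
fish north fish north fish north S => fish north fish north fish north fish G   [S → fish G]
fish north fish north fish north fish G => fish north fish north fish north fish north S   [G → north S]
fish north fish north fish north fish north S => fish north fish north fish north fish north fish G   [S → fish G]
fish north fish north fish north fish north fish G => fish north fish north fish north fish north fish this fish north   [G → this fish north]

S => fish G => fish north S => fish north fish G => fish north fish north S => fish north fish north fish G => fish north fish north fish north S => fish north fish north fish north fish G => fish north fish north fish north fish north S => fish north fish north fish north fish north fish G => fish north fish north fish north fish north fish this fish north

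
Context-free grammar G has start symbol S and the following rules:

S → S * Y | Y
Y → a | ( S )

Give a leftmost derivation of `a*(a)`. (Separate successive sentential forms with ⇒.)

S ⇒ S*Y   [S → S * Y]
S*Y ⇒ Y*Y   [S → Y]
Y*Y ⇒ a*Y   [Y → a]
a*Y ⇒ a*(S)   [Y → ( S )]
a*(S) ⇒ a*(Y)   [S → Y]
a*(Y) ⇒ a*(a)   [Y → a]

S⇒S*Y⇒Y*Y⇒a*Y⇒a*(S)⇒a*(Y)⇒a*(a)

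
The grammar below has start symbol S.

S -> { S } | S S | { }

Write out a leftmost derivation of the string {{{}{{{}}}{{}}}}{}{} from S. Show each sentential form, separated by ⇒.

S ⇒ SS ⇒ SSS ⇒ {S}SS ⇒ {{S}}SS ⇒ {{SS}}SS ⇒ {{SSS}}SS ⇒ {{{}SS}}SS ⇒ {{{}{S}S}}SS ⇒ {{{}{{S}}S}}SS ⇒ {{{}{{{}}}S}}SS ⇒ {{{}{{{}}}{S}}}SS ⇒ {{{}{{{}}}{{}}}}SS ⇒ {{{}{{{}}}{{}}}}{}S ⇒ {{{}{{{}}}{{}}}}{}{}

S ⇒ SS   [S -> S S]
SS ⇒ SSS   [S -> S S]
SSS ⇒ {S}SS   [S -> { S }]
{S}SS ⇒ {{S}}SS   [S -> { S }]
{{S}}SS ⇒ {{SS}}SS   [S -> S S]
{{SS}}SS ⇒ {{SSS}}SS   [S -> S S]
{{SSS}}SS ⇒ {{{}SS}}SS   [S -> { }]
{{{}SS}}SS ⇒ {{{}{S}S}}SS   [S -> { S }]
{{{}{S}S}}SS ⇒ {{{}{{S}}S}}SS   [S -> { S }]
{{{}{{S}}S}}SS ⇒ {{{}{{{}}}S}}SS   [S -> { }]
{{{}{{{}}}S}}SS ⇒ {{{}{{{}}}{S}}}SS   [S -> { S }]
{{{}{{{}}}{S}}}SS ⇒ {{{}{{{}}}{{}}}}SS   [S -> { }]
{{{}{{{}}}{{}}}}SS ⇒ {{{}{{{}}}{{}}}}{}S   [S -> { }]
{{{}{{{}}}{{}}}}{}S ⇒ {{{}{{{}}}{{}}}}{}{}   [S -> { }]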